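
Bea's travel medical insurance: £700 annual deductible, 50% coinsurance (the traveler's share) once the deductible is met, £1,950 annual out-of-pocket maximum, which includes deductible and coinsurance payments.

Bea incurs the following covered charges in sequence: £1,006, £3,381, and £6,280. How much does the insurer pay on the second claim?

£2,284

Claim 1 (£1,006): deductible takes £700, £306 remains; traveler's 50% is £153. Traveler pays £853; OOP now £853. Insurer: £1,006 − £853 = £153.
Claim 2 (£3,381): deductible already satisfied, so traveler's share is 50% × £3,381 = £1,690.50. Adding that to £853 gives £2,543.50, past the £1,950 cap; traveler pays only £1,950 − £853 = £1,097. Plan pays £3,381 − £1,097 = £2,284.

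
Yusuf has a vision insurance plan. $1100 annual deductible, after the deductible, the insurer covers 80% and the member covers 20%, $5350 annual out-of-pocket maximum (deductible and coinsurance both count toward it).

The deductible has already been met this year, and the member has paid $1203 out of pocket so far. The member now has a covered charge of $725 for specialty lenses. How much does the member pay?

$145

With the deductible met, the entire $725 is subject to coinsurance.
Coinsurance: $725 × 20% = $145.
Total out-of-pocket so far would be $1203 + $145 = $1348, below the $5350 cap — no reduction.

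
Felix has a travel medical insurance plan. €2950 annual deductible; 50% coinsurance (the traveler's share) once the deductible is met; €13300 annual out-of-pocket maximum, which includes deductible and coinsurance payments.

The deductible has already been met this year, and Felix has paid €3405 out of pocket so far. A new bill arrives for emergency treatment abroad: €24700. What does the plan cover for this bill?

The deductible is already satisfied, so the full bill goes to coinsurance.
50% of €24700 = €12350 falls to the traveler.
Adding €12350 to the €3405 already spent would give €15755, which exceeds the €13300 cap; the traveler pays just €13300 − €3405 = €9895.
The plan picks up €24700 − €9895 = €14805.

€14805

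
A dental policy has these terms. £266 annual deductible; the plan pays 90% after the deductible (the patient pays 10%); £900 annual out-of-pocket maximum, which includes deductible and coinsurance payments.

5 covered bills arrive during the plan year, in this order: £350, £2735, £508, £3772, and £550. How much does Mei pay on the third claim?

£50.80

Claim 1 — £350: £266 to deductible, leaving £84; coinsurance £84 × 10% = £8.40. Patient owes £274.40 (running OOP £274.40).
Claim 2 — £2735: deductible already satisfied, so patient's share is 10% × £2735 = £273.50. Patient owes £273.50 (running OOP £547.90).
Claim 3 — £508: deductible met; 10% of £508 = £50.80. Patient owes £50.80 (running OOP £598.70).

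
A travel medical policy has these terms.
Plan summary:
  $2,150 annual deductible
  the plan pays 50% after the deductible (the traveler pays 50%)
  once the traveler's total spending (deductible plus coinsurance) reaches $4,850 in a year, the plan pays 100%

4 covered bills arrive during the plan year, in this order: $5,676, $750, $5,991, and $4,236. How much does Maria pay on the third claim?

$562

Bill 1, $5,676: $2,150 to deductible, leaving $3,526; traveler's 50% is $1,763. Traveler pays $3,913; OOP now $3,913.
Bill 2, $750: 50% coinsurance on $750 = $375. Traveler owes $375 (running OOP $4,288).
Bill 3, $5,991: deductible met; 50% of $5,991 = $2,995.50. That would push OOP to $7,283.50, over the $4,850 cap, so traveler pays $4,850 − $4,288 = $562.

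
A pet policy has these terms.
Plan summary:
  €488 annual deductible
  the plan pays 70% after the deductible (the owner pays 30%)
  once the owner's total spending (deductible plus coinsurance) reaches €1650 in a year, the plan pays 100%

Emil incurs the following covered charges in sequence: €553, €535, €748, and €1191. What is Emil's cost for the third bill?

Bill 1, €553: €488 to deductible, leaving €65; owner's 30% is €19.50. Owner owes €507.50 (running OOP €507.50).
Bill 2, €535: deductible met; 30% of €535 = €160.50. Cost to owner: €160.50. OOP to date €668.
Bill 3, €748: deductible already satisfied, so owner's share is 30% × €748 = €224.40. Owner pays €224.40; OOP now €892.40.

€224.40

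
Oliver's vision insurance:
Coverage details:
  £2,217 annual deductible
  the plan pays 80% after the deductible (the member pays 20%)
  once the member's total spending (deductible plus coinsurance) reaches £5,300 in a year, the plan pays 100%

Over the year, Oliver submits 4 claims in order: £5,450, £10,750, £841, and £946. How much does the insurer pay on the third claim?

£672.80

Claim 1 — £5,450: £2,217 finishes the deductible; £3,233 goes to coinsurance; coinsurance £3,233 × 20% = £646.60. Cost to member: £2,863.60. OOP to date £2,863.60. Plan pays £5,450 − £2,863.60 = £2,586.40.
Claim 2 — £10,750: deductible met; 20% of £10,750 = £2,150. Cost to member: £2,150. OOP to date £5,013.60. Insurer: £10,750 − £2,150 = £8,600.
Claim 3 — £841: deductible already satisfied, so member's share is 20% × £841 = £168.20. Cost to member: £168.20. OOP to date £5,181.80. Plan pays £841 − £168.20 = £672.80.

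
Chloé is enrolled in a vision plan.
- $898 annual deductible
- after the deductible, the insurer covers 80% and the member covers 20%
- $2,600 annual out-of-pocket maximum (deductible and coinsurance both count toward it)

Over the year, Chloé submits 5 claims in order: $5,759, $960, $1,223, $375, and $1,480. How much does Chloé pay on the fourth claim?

$75

Claim 1 ($5,759): deductible takes $898, $4,861 remains; 20% of $4,861 = $972.20. Member owes $1,870.20 (running OOP $1,870.20).
Claim 2 ($960): deductible already satisfied, so member's share is 20% × $960 = $192. Member pays $192; OOP now $2,062.20.
Claim 3 ($1,223): 20% coinsurance on $1,223 = $244.60. Member pays $244.60; OOP now $2,306.80.
Claim 4 ($375): deductible met; 20% of $375 = $75. Member pays $75; OOP now $2,381.80.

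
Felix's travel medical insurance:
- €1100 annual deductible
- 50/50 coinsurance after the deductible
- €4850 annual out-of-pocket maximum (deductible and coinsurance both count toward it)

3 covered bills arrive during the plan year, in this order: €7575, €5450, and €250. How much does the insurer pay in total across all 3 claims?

#1 (€7575): €1100 to deductible, leaving €6475; traveler's 50% is €3237.50. Traveler owes €4337.50 (running OOP €4337.50). Plan pays €7575 − €4337.50 = €3237.50.
#2 (€5450): deductible met; 50% of €5450 = €2725. Adding that to €4337.50 gives €7062.50, past the €4850 cap; traveler pays only €4850 − €4337.50 = €512.50. Insurer: €5450 − €512.50 = €4937.50.
#3 (€250): 50% coinsurance on €250 = €125. OOP would hit €4975 > €4850, so the cap limits the traveler to €4850 − €4850 = €0. Plan pays €250 − €0 = €250.
Insurer total: €3237.50 + €4937.50 + €250 = €8425.

€8425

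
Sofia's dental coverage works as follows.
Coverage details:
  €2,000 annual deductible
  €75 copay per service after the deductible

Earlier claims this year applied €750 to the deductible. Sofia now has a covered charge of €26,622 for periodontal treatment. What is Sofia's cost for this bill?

€1,325

Remaining deductible: €2,000 − €750 = €1,250.
That leaves €26,622 − €1,250 = €25,372 for the copay.
Copay on this service: €75.
Patient responsibility: €1,250 + €75 = €1,325.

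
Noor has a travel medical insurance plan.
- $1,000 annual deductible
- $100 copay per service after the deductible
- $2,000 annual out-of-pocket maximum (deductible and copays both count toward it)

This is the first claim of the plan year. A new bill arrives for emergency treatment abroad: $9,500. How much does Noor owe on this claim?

$1,100

The full $1,000 deductible is still open; $1,000 of this bill applies to it.
That leaves $9,500 − $1,000 = $8,500 for the copay.
Copay on this service: $100.
That puts the traveler's cost at $1,000 + $100 = $1,100 before any cap.
Cumulative spending $0 + $1,100 = $1,100 stays under the $2,000 maximum.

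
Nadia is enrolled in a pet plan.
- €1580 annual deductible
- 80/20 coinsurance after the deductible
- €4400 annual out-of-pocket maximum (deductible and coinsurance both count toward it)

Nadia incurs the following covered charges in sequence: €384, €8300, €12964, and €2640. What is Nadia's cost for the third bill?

€1399.20

Bill 1, €384: fully absorbed by the deductible. Cost to owner: €384. OOP to date €384.
Bill 2, €8300: €1196 finishes the deductible; €7104 goes to coinsurance; owner's 20% is €1420.80. Owner owes €2616.80 (running OOP €3000.80).
Bill 3, €12964: deductible already satisfied, so owner's share is 20% × €12964 = €2592.80. Adding that to €3000.80 gives €5593.60, past the €4400 cap; owner pays only €4400 − €3000.80 = €1399.20.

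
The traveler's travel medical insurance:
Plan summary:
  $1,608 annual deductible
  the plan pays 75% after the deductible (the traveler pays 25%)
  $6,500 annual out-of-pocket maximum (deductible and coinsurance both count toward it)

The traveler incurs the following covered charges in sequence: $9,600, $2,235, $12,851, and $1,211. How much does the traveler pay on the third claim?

Bill 1, $9,600: deductible takes $1,608, $7,992 remains; traveler's 25% is $1,998. Cost to traveler: $3,606. OOP to date $3,606.
Bill 2, $2,235: 25% coinsurance on $2,235 = $558.75. Cost to traveler: $558.75. OOP to date $4,164.75.
Bill 3, $12,851: deductible met; 25% of $12,851 = $3,212.75. That would push OOP to $7,377.50, over the $6,500 cap, so traveler pays $6,500 − $4,164.75 = $2,335.25.

$2,335.25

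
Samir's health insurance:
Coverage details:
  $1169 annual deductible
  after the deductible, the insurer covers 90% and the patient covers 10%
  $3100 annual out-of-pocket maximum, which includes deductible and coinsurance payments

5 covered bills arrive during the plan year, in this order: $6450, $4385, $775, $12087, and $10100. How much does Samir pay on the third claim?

Bill 1, $6450: deductible takes $1169, $5281 remains; 10% of $5281 = $528.10. Patient owes $1697.10 (running OOP $1697.10).
Bill 2, $4385: deductible already satisfied, so patient's share is 10% × $4385 = $438.50. Cost to patient: $438.50. OOP to date $2135.60.
Bill 3, $775: deductible already satisfied, so patient's share is 10% × $775 = $77.50. Cost to patient: $77.50. OOP to date $2213.10.

$77.50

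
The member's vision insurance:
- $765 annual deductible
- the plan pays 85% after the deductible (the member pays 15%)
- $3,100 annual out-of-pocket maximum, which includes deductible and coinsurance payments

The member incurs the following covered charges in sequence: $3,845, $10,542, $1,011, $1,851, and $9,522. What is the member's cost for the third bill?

#1 ($3,845): $765 to deductible, leaving $3,080; 15% of $3,080 = $462. Member pays $1,227; OOP now $1,227.
#2 ($10,542): deductible already satisfied, so member's share is 15% × $10,542 = $1,581.30. Member pays $1,581.30; OOP now $2,808.30.
#3 ($1,011): deductible met; 15% of $1,011 = $151.65. Cost to member: $151.65. OOP to date $2,959.95.

$151.65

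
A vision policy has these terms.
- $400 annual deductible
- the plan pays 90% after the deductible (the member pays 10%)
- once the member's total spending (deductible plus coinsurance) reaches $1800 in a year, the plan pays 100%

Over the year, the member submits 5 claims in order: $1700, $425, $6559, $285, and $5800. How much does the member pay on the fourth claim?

$28.50

#1 ($1700): $400 to deductible, leaving $1300; coinsurance $1300 × 10% = $130. Member owes $530 (running OOP $530).
#2 ($425): deductible met; 10% of $425 = $42.50. Member owes $42.50 (running OOP $572.50).
#3 ($6559): 10% coinsurance on $6559 = $655.90. Member pays $655.90; OOP now $1228.40.
#4 ($285): deductible already satisfied, so member's share is 10% × $285 = $28.50. Cost to member: $28.50. OOP to date $1256.90.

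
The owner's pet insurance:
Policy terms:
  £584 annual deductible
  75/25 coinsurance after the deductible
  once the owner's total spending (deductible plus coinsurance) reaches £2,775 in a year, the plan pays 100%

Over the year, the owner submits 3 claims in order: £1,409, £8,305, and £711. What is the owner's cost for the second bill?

Bill 1, £1,409: £584 finishes the deductible; £825 goes to coinsurance; coinsurance £825 × 25% = £206.25. Owner pays £790.25; OOP now £790.25.
Bill 2, £8,305: 25% coinsurance on £8,305 = £2,076.25. That would push OOP to £2,866.50, over the £2,775 cap, so owner pays £2,775 − £790.25 = £1,984.75.

£1,984.75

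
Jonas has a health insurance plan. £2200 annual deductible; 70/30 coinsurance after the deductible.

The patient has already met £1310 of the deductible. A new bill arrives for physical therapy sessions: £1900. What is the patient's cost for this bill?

£1310 of the £2200 deductible is already met, leaving £890.
After the £890 deductible portion, £1900 − £890 = £1010 is subject to coinsurance.
30% of £1010 = £303 falls to the patient.
Patient responsibility: £890 + £303 = £1193.

£1193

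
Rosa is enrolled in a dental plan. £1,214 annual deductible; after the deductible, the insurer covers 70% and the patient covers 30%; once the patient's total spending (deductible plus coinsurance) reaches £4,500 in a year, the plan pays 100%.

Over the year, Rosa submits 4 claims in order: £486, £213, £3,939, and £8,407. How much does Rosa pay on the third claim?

£1,542.20

Claim 1 (£486): entire amount goes to the deductible. Patient pays £486; OOP now £486.
Claim 2 (£213): entire amount goes to the deductible. Patient owes £213 (running OOP £699).
Claim 3 (£3,939): £515 to deductible, leaving £3,424; coinsurance £3,424 × 30% = £1,027.20. Cost to patient: £1,542.20. OOP to date £2,241.20.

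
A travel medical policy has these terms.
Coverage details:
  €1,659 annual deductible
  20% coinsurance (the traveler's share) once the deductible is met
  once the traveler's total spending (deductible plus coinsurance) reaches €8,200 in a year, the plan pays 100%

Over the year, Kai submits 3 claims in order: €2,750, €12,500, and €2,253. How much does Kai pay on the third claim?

€450.60

#1 (€2,750): €1,659 finishes the deductible; €1,091 goes to coinsurance; traveler's 20% is €218.20. Traveler owes €1,877.20 (running OOP €1,877.20).
#2 (€12,500): 20% coinsurance on €12,500 = €2,500. Cost to traveler: €2,500. OOP to date €4,377.20.
#3 (€2,253): 20% coinsurance on €2,253 = €450.60. Traveler owes €450.60 (running OOP €4,827.80).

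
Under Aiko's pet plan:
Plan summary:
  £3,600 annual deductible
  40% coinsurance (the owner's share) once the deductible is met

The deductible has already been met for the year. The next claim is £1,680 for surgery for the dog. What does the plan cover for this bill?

£1,008

With the deductible met, the entire £1,680 is subject to coinsurance.
Owner's 40% share of £1,680 is £672.
Insurer pays the balance: £1,680 − £672 = £1,008.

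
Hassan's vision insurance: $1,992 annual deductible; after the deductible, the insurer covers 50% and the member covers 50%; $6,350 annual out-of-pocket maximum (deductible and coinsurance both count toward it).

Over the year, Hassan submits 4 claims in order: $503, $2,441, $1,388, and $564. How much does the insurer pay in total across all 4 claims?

$1,452

#1 ($503): entire amount goes to the deductible. Member pays $503; OOP now $503. Plan pays $503 − $503 = $0.
#2 ($2,441): deductible takes $1,489, $952 remains; member's 50% is $476. Cost to member: $1,965. OOP to date $2,468. Insurer: $2,441 − $1,965 = $476.
#3 ($1,388): 50% coinsurance on $1,388 = $694. Member owes $694 (running OOP $3,162). Insurer: $1,388 − $694 = $694.
#4 ($564): 50% coinsurance on $564 = $282. Member pays $282; OOP now $3,444. Insurer: $564 − $282 = $282.
Insurer total = bills − member's total = $4,896 − $3,444 = $1,452.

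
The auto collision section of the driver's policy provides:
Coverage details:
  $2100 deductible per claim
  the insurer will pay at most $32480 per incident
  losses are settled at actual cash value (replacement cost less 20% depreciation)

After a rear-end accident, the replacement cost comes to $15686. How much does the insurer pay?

$10448.80

Depreciate 20%: the covered value is $15686 × 0.8 = $12548.80.
Subtract the deductible: $12548.80 − $2100 = $10448.80.
$10448.80 ≤ $32480, so the limit doesn't bind; insurer pays $10448.80.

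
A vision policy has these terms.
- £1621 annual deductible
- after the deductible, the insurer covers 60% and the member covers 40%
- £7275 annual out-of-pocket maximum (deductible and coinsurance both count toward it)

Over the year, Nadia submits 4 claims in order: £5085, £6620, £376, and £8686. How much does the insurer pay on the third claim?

Bill 1, £5085: £1621 finishes the deductible; £3464 goes to coinsurance; member's 40% is £1385.60. Member owes £3006.60 (running OOP £3006.60). Insurer: £5085 − £3006.60 = £2078.40.
Bill 2, £6620: deductible met; 40% of £6620 = £2648. Member owes £2648 (running OOP £5654.60). Plan pays £6620 − £2648 = £3972.
Bill 3, £376: deductible met; 40% of £376 = £150.40. Member owes £150.40 (running OOP £5805). Insurer: £376 − £150.40 = £225.60.

£225.60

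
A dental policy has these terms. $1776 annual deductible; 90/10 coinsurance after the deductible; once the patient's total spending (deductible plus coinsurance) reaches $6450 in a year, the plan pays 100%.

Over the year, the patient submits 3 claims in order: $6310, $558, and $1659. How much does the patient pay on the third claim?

#1 ($6310): deductible takes $1776, $4534 remains; 10% of $4534 = $453.40. Cost to patient: $2229.40. OOP to date $2229.40.
#2 ($558): deductible met; 10% of $558 = $55.80. Cost to patient: $55.80. OOP to date $2285.20.
#3 ($1659): 10% coinsurance on $1659 = $165.90. Cost to patient: $165.90. OOP to date $2451.10.

$165.90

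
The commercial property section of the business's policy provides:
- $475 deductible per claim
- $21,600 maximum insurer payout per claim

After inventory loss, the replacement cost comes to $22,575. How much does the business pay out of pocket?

$975

Subtract the deductible: $22,575 − $475 = $22,100.
$22,100 exceeds the $21,600 limit, so the insurer pays the limit: $21,600.
Business's share is the uncovered remainder: $22,575 − $21,600 = $975.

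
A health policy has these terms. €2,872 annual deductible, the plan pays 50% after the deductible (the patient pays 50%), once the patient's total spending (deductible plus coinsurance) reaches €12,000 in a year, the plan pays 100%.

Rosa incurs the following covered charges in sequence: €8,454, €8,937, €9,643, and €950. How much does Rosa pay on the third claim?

Claim 1 — €8,454: deductible takes €2,872, €5,582 remains; 50% of €5,582 = €2,791. Patient pays €5,663; OOP now €5,663.
Claim 2 — €8,937: deductible met; 50% of €8,937 = €4,468.50. Patient pays €4,468.50; OOP now €10,131.50.
Claim 3 — €9,643: deductible met; 50% of €9,643 = €4,821.50. That would push OOP to €14,953, over the €12,000 cap, so patient pays €12,000 − €10,131.50 = €1,868.50.

€1,868.50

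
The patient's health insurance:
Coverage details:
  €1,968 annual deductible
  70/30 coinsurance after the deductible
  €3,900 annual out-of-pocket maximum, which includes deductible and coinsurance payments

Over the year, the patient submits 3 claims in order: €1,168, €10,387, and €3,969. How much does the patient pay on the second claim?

Claim 1 (€1,168): all of it applies to the deductible. Patient pays €1,168; OOP now €1,168.
Claim 2 (€10,387): deductible takes €800, €9,587 remains; coinsurance €9,587 × 30% = €2,876.10. Deductible plus coinsurance: €800 + €2,876.10 = €3,676.10. That would push OOP to €4,844.10, over the €3,900 cap, so patient pays €3,900 − €1,168 = €2,732.

€2,732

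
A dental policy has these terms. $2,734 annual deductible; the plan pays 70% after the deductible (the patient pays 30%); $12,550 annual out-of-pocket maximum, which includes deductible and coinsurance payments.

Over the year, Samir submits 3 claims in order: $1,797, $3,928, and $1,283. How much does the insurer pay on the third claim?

Claim 1 ($1,797): fully absorbed by the deductible. Cost to patient: $1,797. OOP to date $1,797. Insurer: $1,797 − $1,797 = $0.
Claim 2 ($3,928): $937 finishes the deductible; $2,991 goes to coinsurance; 30% of $2,991 = $897.30. Patient pays $1,834.30; OOP now $3,631.30. Insurer: $3,928 − $1,834.30 = $2,093.70.
Claim 3 ($1,283): 30% coinsurance on $1,283 = $384.90. Cost to patient: $384.90. OOP to date $4,016.20. Insurer: $1,283 − $384.90 = $898.10.

$898.10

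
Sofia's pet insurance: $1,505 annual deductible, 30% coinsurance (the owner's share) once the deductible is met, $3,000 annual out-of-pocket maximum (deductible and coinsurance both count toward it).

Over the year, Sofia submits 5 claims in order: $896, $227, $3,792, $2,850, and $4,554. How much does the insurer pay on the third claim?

Claim 1 — $896: entire amount goes to the deductible. Cost to owner: $896. OOP to date $896. Plan pays $896 − $896 = $0.
Claim 2 — $227: entire amount goes to the deductible. Cost to owner: $227. OOP to date $1,123. Insurer: $227 − $227 = $0.
Claim 3 — $3,792: deductible takes $382, $3,410 remains; owner's 30% is $1,023. Cost to owner: $1,405. OOP to date $2,528. Plan pays $3,792 − $1,405 = $2,387.

$2,387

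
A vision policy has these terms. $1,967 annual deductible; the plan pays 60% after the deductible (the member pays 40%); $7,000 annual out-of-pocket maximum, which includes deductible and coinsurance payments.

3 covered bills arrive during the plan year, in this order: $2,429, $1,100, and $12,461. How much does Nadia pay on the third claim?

Bill 1, $2,429: $1,967 finishes the deductible; $462 goes to coinsurance; 40% of $462 = $184.80. Cost to member: $2,151.80. OOP to date $2,151.80.
Bill 2, $1,100: deductible already satisfied, so member's share is 40% × $1,100 = $440. Member pays $440; OOP now $2,591.80.
Bill 3, $12,461: deductible already satisfied, so member's share is 40% × $12,461 = $4,984.40. That would push OOP to $7,576.20, over the $7,000 cap, so member pays $7,000 − $2,591.80 = $4,408.20.

$4,408.20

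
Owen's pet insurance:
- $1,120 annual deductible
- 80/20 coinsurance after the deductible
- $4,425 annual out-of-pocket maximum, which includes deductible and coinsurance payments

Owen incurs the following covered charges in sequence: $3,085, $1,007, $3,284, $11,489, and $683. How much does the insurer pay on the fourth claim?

$9,435.20

Bill 1, $3,085: deductible takes $1,120, $1,965 remains; owner's 20% is $393. Owner pays $1,513; OOP now $1,513. Plan pays $3,085 − $1,513 = $1,572.
Bill 2, $1,007: 20% coinsurance on $1,007 = $201.40. Owner pays $201.40; OOP now $1,714.40. Plan pays $1,007 − $201.40 = $805.60.
Bill 3, $3,284: 20% coinsurance on $3,284 = $656.80. Owner owes $656.80 (running OOP $2,371.20). Plan pays $3,284 − $656.80 = $2,627.20.
Bill 4, $11,489: deductible met; 20% of $11,489 = $2,297.80. That would push OOP to $4,669, over the $4,425 cap, so owner pays $4,425 − $2,371.20 = $2,053.80. Insurer: $11,489 − $2,053.80 = $9,435.20.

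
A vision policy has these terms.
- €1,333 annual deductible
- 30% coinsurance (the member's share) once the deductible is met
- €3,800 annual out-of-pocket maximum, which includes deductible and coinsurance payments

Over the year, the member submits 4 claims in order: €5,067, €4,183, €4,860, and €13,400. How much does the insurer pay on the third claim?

Bill 1, €5,067: deductible takes €1,333, €3,734 remains; 30% of €3,734 = €1,120.20. Cost to member: €2,453.20. OOP to date €2,453.20. Plan pays €5,067 − €2,453.20 = €2,613.80.
Bill 2, €4,183: deductible met; 30% of €4,183 = €1,254.90. Cost to member: €1,254.90. OOP to date €3,708.10. Plan pays €4,183 − €1,254.90 = €2,928.10.
Bill 3, €4,860: 30% coinsurance on €4,860 = €1,458. OOP would hit €5,166.10 > €3,800, so the cap limits the member to €3,800 − €3,708.10 = €91.90. Plan pays €4,860 − €91.90 = €4,768.10.

€4,768.10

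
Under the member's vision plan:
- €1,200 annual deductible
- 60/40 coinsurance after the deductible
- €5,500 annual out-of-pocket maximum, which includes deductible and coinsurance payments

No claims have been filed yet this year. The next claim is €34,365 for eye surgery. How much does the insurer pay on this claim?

€28,865

Deductible not yet touched, so the first €1,200 of the bill goes to the deductible.
After the €1,200 deductible portion, €34,365 − €1,200 = €33,165 is subject to coinsurance.
Coinsurance: €33,165 × 40% = €13,266.
Member responsibility before any cap: €1,200 + €13,266 = €14,466.
Year-to-date out-of-pocket would reach €0 + €14,466 = €14,466, above the €5,500 maximum, so the member pays only €5,500 − €0 = €5,500.
The plan picks up €34,365 − €5,500 = €28,865.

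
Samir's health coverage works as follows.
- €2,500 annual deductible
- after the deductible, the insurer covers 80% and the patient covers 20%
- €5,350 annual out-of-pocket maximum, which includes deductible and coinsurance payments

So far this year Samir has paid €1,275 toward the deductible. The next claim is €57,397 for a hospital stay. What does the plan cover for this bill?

€53,322

€1,275 of the €2,500 deductible is already met, leaving €1,225.
That leaves €57,397 − €1,225 = €56,172 for coinsurance.
Patient's 20% share of €56,172 is €11,234.40.
That puts the patient's cost at €1,225 + €11,234.40 = €12,459.40 before any cap.
Year-to-date out-of-pocket would reach €1,275 + €12,459.40 = €13,734.40, above the €5,350 maximum, so the patient pays only €5,350 − €1,275 = €4,075.
The plan picks up €57,397 − €4,075 = €53,322.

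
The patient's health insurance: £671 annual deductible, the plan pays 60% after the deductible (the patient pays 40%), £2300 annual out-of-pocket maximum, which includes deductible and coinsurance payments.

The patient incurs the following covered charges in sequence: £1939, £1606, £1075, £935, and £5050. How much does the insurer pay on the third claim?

£645

Bill 1, £1939: £671 to deductible, leaving £1268; coinsurance £1268 × 40% = £507.20. Cost to patient: £1178.20. OOP to date £1178.20. Insurer: £1939 − £1178.20 = £760.80.
Bill 2, £1606: 40% coinsurance on £1606 = £642.40. Patient owes £642.40 (running OOP £1820.60). Plan pays £1606 − £642.40 = £963.60.
Bill 3, £1075: deductible met; 40% of £1075 = £430. Patient pays £430; OOP now £2250.60. Insurer: £1075 − £430 = £645.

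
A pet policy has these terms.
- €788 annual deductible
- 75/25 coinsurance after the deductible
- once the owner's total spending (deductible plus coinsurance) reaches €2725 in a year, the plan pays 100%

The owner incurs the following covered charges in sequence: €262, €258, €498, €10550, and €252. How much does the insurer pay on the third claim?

Bill 1, €262: entire amount goes to the deductible. Owner owes €262 (running OOP €262). Plan pays €262 − €262 = €0.
Bill 2, €258: fully absorbed by the deductible. Cost to owner: €258. OOP to date €520. Plan pays €258 − €258 = €0.
Bill 3, €498: €268 finishes the deductible; €230 goes to coinsurance; owner's 25% is €57.50. Cost to owner: €325.50. OOP to date €845.50. Plan pays €498 − €325.50 = €172.50.

€172.50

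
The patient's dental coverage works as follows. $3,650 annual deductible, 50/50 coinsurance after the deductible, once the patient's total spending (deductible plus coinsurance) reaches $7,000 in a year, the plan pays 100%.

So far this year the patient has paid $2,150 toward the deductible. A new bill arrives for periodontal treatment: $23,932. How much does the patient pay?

$4,850

$2,150 of the $3,650 deductible is already met, leaving $1,500.
The remaining $22,432 (= $23,932 − $1,500) moves to coinsurance.
Coinsurance: $22,432 × 50% = $11,216.
Patient responsibility before any cap: $1,500 + $11,216 = $12,716.
Adding $12,716 to the $2,150 already spent would give $14,866, which exceeds the $7,000 cap; the patient pays just $7,000 − $2,150 = $4,850.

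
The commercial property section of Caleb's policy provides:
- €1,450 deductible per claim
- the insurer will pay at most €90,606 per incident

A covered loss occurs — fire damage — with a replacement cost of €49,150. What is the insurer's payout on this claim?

€47,700

Subtract the deductible: €49,150 − €1,450 = €47,700.
€47,700 ≤ €90,606, so the limit doesn't bind; insurer pays €47,700.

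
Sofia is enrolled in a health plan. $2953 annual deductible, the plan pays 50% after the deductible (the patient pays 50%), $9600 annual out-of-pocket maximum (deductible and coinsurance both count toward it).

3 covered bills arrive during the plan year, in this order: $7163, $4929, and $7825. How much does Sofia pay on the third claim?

$2077.50

#1 ($7163): deductible takes $2953, $4210 remains; 50% of $4210 = $2105. Cost to patient: $5058. OOP to date $5058.
#2 ($4929): 50% coinsurance on $4929 = $2464.50. Cost to patient: $2464.50. OOP to date $7522.50.
#3 ($7825): 50% coinsurance on $7825 = $3912.50. OOP would hit $11435 > $9600, so the cap limits the patient to $9600 − $7522.50 = $2077.50.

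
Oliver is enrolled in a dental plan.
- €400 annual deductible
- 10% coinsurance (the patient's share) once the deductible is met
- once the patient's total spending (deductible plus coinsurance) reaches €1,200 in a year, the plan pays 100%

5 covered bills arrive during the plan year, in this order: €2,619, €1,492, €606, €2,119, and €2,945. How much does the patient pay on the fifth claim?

Claim 1 (€2,619): €400 finishes the deductible; €2,219 goes to coinsurance; coinsurance €2,219 × 10% = €221.90. Patient pays €621.90; OOP now €621.90.
Claim 2 (€1,492): deductible already satisfied, so patient's share is 10% × €1,492 = €149.20. Patient pays €149.20; OOP now €771.10.
Claim 3 (€606): 10% coinsurance on €606 = €60.60. Patient owes €60.60 (running OOP €831.70).
Claim 4 (€2,119): deductible already satisfied, so patient's share is 10% × €2,119 = €211.90. Patient owes €211.90 (running OOP €1,043.60).
Claim 5 (€2,945): 10% coinsurance on €2,945 = €294.50. That would push OOP to €1,338.10, over the €1,200 cap, so patient pays €1,200 − €1,043.60 = €156.40.

€156.40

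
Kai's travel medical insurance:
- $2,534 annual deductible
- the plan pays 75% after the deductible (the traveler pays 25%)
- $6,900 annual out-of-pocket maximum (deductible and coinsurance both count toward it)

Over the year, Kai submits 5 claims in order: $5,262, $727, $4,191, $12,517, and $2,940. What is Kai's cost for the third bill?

#1 ($5,262): $2,534 finishes the deductible; $2,728 goes to coinsurance; 25% of $2,728 = $682. Cost to traveler: $3,216. OOP to date $3,216.
#2 ($727): deductible met; 25% of $727 = $181.75. Cost to traveler: $181.75. OOP to date $3,397.75.
#3 ($4,191): 25% coinsurance on $4,191 = $1,047.75. Cost to traveler: $1,047.75. OOP to date $4,445.50.

$1,047.75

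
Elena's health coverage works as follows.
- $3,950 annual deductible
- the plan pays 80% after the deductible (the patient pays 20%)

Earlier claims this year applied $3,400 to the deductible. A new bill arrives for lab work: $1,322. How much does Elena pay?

Deductible still to meet: $3,950 − $3,400 = $550.
After the $550 deductible portion, $1,322 − $550 = $772 is subject to coinsurance.
20% of $772 = $154.40 falls to the patient.
That puts the patient's cost at $550 + $154.40 = $704.40.

$704.40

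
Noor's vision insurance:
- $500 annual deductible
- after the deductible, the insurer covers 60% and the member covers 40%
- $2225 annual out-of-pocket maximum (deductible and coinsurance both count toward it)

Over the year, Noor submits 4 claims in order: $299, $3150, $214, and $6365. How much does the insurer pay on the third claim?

$128.40

#1 ($299): fully absorbed by the deductible. Cost to member: $299. OOP to date $299. Plan pays $299 − $299 = $0.
#2 ($3150): deductible takes $201, $2949 remains; 40% of $2949 = $1179.60. Member pays $1380.60; OOP now $1679.60. Plan pays $3150 − $1380.60 = $1769.40.
#3 ($214): deductible met; 40% of $214 = $85.60. Cost to member: $85.60. OOP to date $1765.20. Insurer: $214 − $85.60 = $128.40.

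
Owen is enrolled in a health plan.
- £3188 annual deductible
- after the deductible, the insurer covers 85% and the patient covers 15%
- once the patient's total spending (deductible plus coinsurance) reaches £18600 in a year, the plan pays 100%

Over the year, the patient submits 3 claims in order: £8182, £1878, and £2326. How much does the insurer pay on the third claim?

#1 (£8182): £3188 finishes the deductible; £4994 goes to coinsurance; patient's 15% is £749.10. Patient pays £3937.10; OOP now £3937.10. Plan pays £8182 − £3937.10 = £4244.90.
#2 (£1878): deductible already satisfied, so patient's share is 15% × £1878 = £281.70. Patient owes £281.70 (running OOP £4218.80). Insurer: £1878 − £281.70 = £1596.30.
#3 (£2326): deductible already satisfied, so patient's share is 15% × £2326 = £348.90. Patient owes £348.90 (running OOP £4567.70). Plan pays £2326 − £348.90 = £1977.10.

£1977.10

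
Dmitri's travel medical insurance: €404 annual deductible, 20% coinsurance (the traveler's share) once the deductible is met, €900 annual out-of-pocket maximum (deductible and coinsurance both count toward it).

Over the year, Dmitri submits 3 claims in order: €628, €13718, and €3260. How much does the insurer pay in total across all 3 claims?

#1 (€628): €404 to deductible, leaving €224; 20% of €224 = €44.80. Cost to traveler: €448.80. OOP to date €448.80. Plan pays €628 − €448.80 = €179.20.
#2 (€13718): 20% coinsurance on €13718 = €2743.60. That would push OOP to €3192.40, over the €900 cap, so traveler pays €900 − €448.80 = €451.20. Plan pays €13718 − €451.20 = €13266.80.
#3 (€3260): deductible already satisfied, so traveler's share is 20% × €3260 = €652. Adding that to €900 gives €1552, past the €900 cap; traveler pays only €900 − €900 = €0. Insurer: €3260 − €0 = €3260.
Insurer total = bills − traveler's total = €17606 − €900 = €16706.

€16706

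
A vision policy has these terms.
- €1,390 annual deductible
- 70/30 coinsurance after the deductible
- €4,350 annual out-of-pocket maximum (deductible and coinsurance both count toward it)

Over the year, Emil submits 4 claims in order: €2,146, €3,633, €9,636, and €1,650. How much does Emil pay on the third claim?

Claim 1 (€2,146): €1,390 to deductible, leaving €756; 30% of €756 = €226.80. Cost to member: €1,616.80. OOP to date €1,616.80.
Claim 2 (€3,633): 30% coinsurance on €3,633 = €1,089.90. Member owes €1,089.90 (running OOP €2,706.70).
Claim 3 (€9,636): deductible met; 30% of €9,636 = €2,890.80. That would push OOP to €5,597.50, over the €4,350 cap, so member pays €4,350 − €2,706.70 = €1,643.30.

€1,643.30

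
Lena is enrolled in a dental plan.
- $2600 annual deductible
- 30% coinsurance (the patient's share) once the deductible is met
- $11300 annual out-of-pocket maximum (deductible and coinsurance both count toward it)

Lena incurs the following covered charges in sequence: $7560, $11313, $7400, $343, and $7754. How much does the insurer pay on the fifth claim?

$6258.80

#1 ($7560): deductible takes $2600, $4960 remains; 30% of $4960 = $1488. Patient pays $4088; OOP now $4088. Insurer: $7560 − $4088 = $3472.
#2 ($11313): 30% coinsurance on $11313 = $3393.90. Cost to patient: $3393.90. OOP to date $7481.90. Insurer: $11313 − $3393.90 = $7919.10.
#3 ($7400): 30% coinsurance on $7400 = $2220. Patient pays $2220; OOP now $9701.90. Plan pays $7400 − $2220 = $5180.
#4 ($343): 30% coinsurance on $343 = $102.90. Patient owes $102.90 (running OOP $9804.80). Insurer: $343 − $102.90 = $240.10.
#5 ($7754): 30% coinsurance on $7754 = $2326.20. Adding that to $9804.80 gives $12131, past the $11300 cap; patient pays only $11300 − $9804.80 = $1495.20. Insurer: $7754 − $1495.20 = $6258.80.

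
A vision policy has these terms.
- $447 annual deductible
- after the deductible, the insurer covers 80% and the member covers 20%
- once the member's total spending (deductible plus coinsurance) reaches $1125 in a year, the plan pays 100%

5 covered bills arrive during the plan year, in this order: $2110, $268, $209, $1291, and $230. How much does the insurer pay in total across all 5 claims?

Bill 1, $2110: deductible takes $447, $1663 remains; 20% of $1663 = $332.60. Cost to member: $779.60. OOP to date $779.60. Insurer: $2110 − $779.60 = $1330.40.
Bill 2, $268: deductible met; 20% of $268 = $53.60. Member owes $53.60 (running OOP $833.20). Insurer: $268 − $53.60 = $214.40.
Bill 3, $209: deductible met; 20% of $209 = $41.80. Member pays $41.80; OOP now $875. Insurer: $209 − $41.80 = $167.20.
Bill 4, $1291: 20% coinsurance on $1291 = $258.20. That would push OOP to $1133.20, over the $1125 cap, so member pays $1125 − $875 = $250. Insurer: $1291 − $250 = $1041.
Bill 5, $230: deductible already satisfied, so member's share is 20% × $230 = $46. That would push OOP to $1171, over the $1125 cap, so member pays $1125 − $1125 = $0. Plan pays $230 − $0 = $230.
Insurer total: $1330.40 + $214.40 + $167.20 + $1041 + $230 = $2983.

$2983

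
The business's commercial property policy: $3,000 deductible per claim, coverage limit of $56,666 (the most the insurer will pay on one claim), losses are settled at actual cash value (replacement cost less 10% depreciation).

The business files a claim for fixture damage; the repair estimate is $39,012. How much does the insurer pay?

$32,110.80

At 10% depreciation, ACV = $39,012 − $3,901.20 = $35,110.80.
Subtract the deductible: $35,110.80 − $3,000 = $32,110.80.
That's under the $56,666 cap, so the insurer reimburses the full $32,110.80.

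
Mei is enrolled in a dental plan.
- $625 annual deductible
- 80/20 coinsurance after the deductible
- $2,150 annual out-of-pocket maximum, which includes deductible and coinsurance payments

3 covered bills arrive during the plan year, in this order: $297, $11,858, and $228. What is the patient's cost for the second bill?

$1,853

Claim 1 ($297): all of it applies to the deductible. Cost to patient: $297. OOP to date $297.
Claim 2 ($11,858): deductible takes $328, $11,530 remains; 20% of $11,530 = $2,306. Claim cost before the cap: $328 + $2,306 = $2,634. Adding that to $297 gives $2,931, past the $2,150 cap; patient pays only $2,150 − $297 = $1,853.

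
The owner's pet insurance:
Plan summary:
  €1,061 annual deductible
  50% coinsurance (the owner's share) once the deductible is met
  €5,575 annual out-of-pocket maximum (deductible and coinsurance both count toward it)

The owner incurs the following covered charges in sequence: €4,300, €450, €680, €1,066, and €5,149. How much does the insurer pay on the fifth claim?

€3,352.50

Claim 1 — €4,300: €1,061 to deductible, leaving €3,239; 50% of €3,239 = €1,619.50. Cost to owner: €2,680.50. OOP to date €2,680.50. Insurer: €4,300 − €2,680.50 = €1,619.50.
Claim 2 — €450: deductible met; 50% of €450 = €225. Cost to owner: €225. OOP to date €2,905.50. Plan pays €450 − €225 = €225.
Claim 3 — €680: deductible already satisfied, so owner's share is 50% × €680 = €340. Owner pays €340; OOP now €3,245.50. Plan pays €680 − €340 = €340.
Claim 4 — €1,066: 50% coinsurance on €1,066 = €533. Owner owes €533 (running OOP €3,778.50). Insurer: €1,066 − €533 = €533.
Claim 5 — €5,149: deductible met; 50% of €5,149 = €2,574.50. Adding that to €3,778.50 gives €6,353, past the €5,575 cap; owner pays only €5,575 − €3,778.50 = €1,796.50. Insurer: €5,149 − €1,796.50 = €3,352.50.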